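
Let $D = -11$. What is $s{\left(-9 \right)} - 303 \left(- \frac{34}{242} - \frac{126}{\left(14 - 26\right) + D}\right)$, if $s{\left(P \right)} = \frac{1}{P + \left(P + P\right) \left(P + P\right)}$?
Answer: $- \frac{1417832692}{876645} \approx -1617.3$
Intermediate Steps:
$s{\left(P \right)} = \frac{1}{P + 4 P^{2}}$ ($s{\left(P \right)} = \frac{1}{P + 2 P 2 P} = \frac{1}{P + 4 P^{2}}$)
$s{\left(-9 \right)} - 303 \left(- \frac{34}{242} - \frac{126}{\left(14 - 26\right) + D}\right) = \frac{1}{\left(-9\right) \left(1 + 4 \left(-9\right)\right)} - 303 \left(- \frac{34}{242} - \frac{126}{\left(14 - 26\right) - 11}\right) = - \frac{1}{9 \left(1 - 36\right)} - 303 \left(\left(-34\right) \frac{1}{242} - \frac{126}{-12 - 11}\right) = - \frac{1}{9 \left(-35\right)} - 303 \left(- \frac{17}{121} - \frac{126}{-23}\right) = \left(- \frac{1}{9}\right) \left(- \frac{1}{35}\right) - 303 \left(- \frac{17}{121} - - \frac{126}{23}\right) = \frac{1}{315} - 303 \left(- \frac{17}{121} + \frac{126}{23}\right) = \frac{1}{315} - \frac{4501065}{2783} = - \frac{1417832692}{876645}$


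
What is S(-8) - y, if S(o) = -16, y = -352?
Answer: 336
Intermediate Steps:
S(-8) - y = -16 - 1*(-352) = -16 + 352 = 336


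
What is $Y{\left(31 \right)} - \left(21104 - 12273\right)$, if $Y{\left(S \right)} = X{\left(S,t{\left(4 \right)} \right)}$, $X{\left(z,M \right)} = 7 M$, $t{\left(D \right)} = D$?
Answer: $-8803$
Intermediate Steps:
$Y{\left(S \right)} = 28$ ($Y{\left(S \right)} = 7 \cdot 4 = 28$)
$Y{\left(31 \right)} - \left(21104 - 12273\right) = 28 - \left(21104 - 12273\right) = 28 - 8831 = -8803$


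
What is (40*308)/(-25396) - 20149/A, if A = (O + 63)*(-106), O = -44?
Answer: 17388983/1826698 ≈ 9.5193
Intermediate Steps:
A = -2014 (A = (-44 + 63)*(-106) = 19*(-106) = -2014)
(40*308)/(-25396) - 20149/A = (40*308)/(-25396) - 20149/(-2014) = 12320*(-1/25396) - 20149*(-1/2014) = -440/907 + 20149/2014 = 17388983/1826698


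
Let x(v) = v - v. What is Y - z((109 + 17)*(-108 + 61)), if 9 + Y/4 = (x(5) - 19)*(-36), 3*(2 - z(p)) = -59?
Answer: 8035/3 ≈ 2678.3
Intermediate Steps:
x(v) = 0
z(p) = 65/3 (z(p) = 2 - ⅓*(-59) = 2 + 59/3 = 65/3)
Y = 2700 (Y = -36 + 4*((0 - 19)*(-36)) = -36 + 4*(-19*(-36)) = -36 + 4*684 = -36 + 2736 = 2700)
Y - z((109 + 17)*(-108 + 61)) = 2700 - 1*65/3 = 2700 - 65/3 = 8035/3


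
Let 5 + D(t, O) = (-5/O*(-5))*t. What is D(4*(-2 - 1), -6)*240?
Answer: 10800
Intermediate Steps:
D(t, O) = -5 + 25*t/O (D(t, O) = -5 + (-5/O*(-5))*t = -5 + (25/O)*t = -5 + 25*t/O)
D(4*(-2 - 1), -6)*240 = (-5 + 25*(4*(-2 - 1))/(-6))*240 = (-5 + 25*(4*(-3))*(-1/6))*240 = (-5 + 25*(-12)*(-1/6))*240 = (-5 + 50)*240 = 45*240 = 10800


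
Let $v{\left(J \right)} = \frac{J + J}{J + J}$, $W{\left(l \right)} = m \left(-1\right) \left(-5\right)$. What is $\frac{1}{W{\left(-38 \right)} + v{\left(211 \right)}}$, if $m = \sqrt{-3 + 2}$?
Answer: $\frac{1}{26} - \frac{5 i}{26} \approx 0.038462 - 0.19231 i$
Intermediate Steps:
$m = i$ ($m = \sqrt{-1} = i \approx 1.0 i$)
$W{\left(l \right)} = 5 i$ ($W{\left(l \right)} = i \left(-1\right) \left(-5\right) = - i \left(-5\right) = 5 i$)
$v{\left(J \right)} = 1$ ($v{\left(J \right)} = \frac{2 J}{2 J} = 2 J \frac{1}{2 J} = 1$)
$\frac{1}{W{\left(-38 \right)} + v{\left(211 \right)}} = \frac{1}{5 i + 1} = \frac{1}{1 + 5 i} = \frac{1 - 5 i}{26}$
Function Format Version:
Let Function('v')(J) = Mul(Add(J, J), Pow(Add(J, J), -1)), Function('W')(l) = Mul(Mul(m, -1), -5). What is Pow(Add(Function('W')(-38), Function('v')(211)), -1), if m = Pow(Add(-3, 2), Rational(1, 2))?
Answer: Add(Rational(1, 26), Mul(Rational(-5, 26), I)) ≈ Add(0.038462, Mul(-0.19231, I))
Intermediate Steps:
m = I (m = Pow(-1, Rational(1, 2)) = I ≈ Mul(1.0000, I))
Function('W')(l) = Mul(5, I) (Function('W')(l) = Mul(Mul(I, -1), -5) = Mul(Mul(-1, I), -5) = Mul(5, I))
Function('v')(J) = 1 (Function('v')(J) = Mul(Mul(2, J), Pow(Mul(2, J), -1)) = Mul(Mul(2, J), Mul(Rational(1, 2), Pow(J, -1))) = 1)
Pow(Add(Function('W')(-38), Function('v')(211)), -1) = Pow(Add(Mul(5, I), 1), -1) = Pow(Add(1, Mul(5, I)), -1) = Mul(Rational(1, 26), Add(1, Mul(-5, I)))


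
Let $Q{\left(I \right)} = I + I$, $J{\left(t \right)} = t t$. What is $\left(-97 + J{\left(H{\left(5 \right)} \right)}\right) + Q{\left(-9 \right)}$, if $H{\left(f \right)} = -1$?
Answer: $-114$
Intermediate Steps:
$J{\left(t \right)} = t^{2}$
$Q{\left(I \right)} = 2 I$
$\left(-97 + J{\left(H{\left(5 \right)} \right)}\right) + Q{\left(-9 \right)} = \left(-97 + \left(-1\right)^{2}\right) + 2 \left(-9\right) = \left(-97 + 1\right) - 18 = -96 - 18 = -114$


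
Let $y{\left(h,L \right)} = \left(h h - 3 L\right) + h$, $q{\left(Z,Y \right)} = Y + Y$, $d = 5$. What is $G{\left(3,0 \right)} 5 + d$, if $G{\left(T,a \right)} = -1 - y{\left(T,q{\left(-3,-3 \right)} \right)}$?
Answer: $-150$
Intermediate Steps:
$q{\left(Z,Y \right)} = 2 Y$
$y{\left(h,L \right)} = h + h^{2} - 3 L$ ($y{\left(h,L \right)} = \left(h^{2} - 3 L\right) + h = h + h^{2} - 3 L$)
$G{\left(T,a \right)} = -19 - T - T^{2}$ ($G{\left(T,a \right)} = -1 - \left(T + T^{2} - 3 \cdot 2 \left(-3\right)\right) = -1 - \left(T + T^{2} - -18\right) = -1 - \left(T + T^{2} + 18\right) = -1 - \left(18 + T + T^{2}\right) = -19 - T - T^{2}$)
$G{\left(3,0 \right)} 5 + d = \left(-19 - 3 - 3^{2}\right) 5 + 5 = \left(-19 - 3 - 9\right) 5 + 5 = \left(-31\right) 5 + 5 = -155 + 5 = -150$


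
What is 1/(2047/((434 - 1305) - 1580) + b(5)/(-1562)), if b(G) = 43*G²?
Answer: -3828462/5832239 ≈ -0.65643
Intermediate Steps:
1/(2047/((434 - 1305) - 1580) + b(5)/(-1562)) = 1/(2047/((434 - 1305) - 1580) + (43*5²)/(-1562)) = 1/(2047/(-871 - 1580) + (43*25)*(-1/1562)) = 1/(2047/(-2451) + 1075*(-1/1562)) = 1/(2047*(-1/2451) - 1075/1562) = 1/(-2047/2451 - 1075/1562) = 1/(-5832239/3828462) = -3828462/5832239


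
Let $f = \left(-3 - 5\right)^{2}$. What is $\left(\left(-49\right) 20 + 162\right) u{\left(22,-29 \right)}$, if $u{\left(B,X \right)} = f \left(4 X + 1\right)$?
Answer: $6020480$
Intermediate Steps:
$f = 64$ ($f = \left(-8\right)^{2} = 64$)
$u{\left(B,X \right)} = 64 + 256 X$ ($u{\left(B,X \right)} = 64 \left(4 X + 1\right) = 64 \left(1 + 4 X\right) = 64 + 256 X$)
$\left(\left(-49\right) 20 + 162\right) u{\left(22,-29 \right)} = \left(\left(-49\right) 20 + 162\right) \left(64 + 256 \left(-29\right)\right) = \left(-980 + 162\right) \left(64 - 7424\right) = \left(-818\right) \left(-7360\right) = 6020480$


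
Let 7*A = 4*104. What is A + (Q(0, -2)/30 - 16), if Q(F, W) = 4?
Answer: 4574/105 ≈ 43.562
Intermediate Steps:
A = 416/7 (A = (4*104)/7 = (⅐)*416 = 416/7 ≈ 59.429)
A + (Q(0, -2)/30 - 16) = 416/7 + (4/30 - 16) = 416/7 + ((1/30)*4 - 16) = 416/7 + (2/15 - 16) = 416/7 - 238/15 = 4574/105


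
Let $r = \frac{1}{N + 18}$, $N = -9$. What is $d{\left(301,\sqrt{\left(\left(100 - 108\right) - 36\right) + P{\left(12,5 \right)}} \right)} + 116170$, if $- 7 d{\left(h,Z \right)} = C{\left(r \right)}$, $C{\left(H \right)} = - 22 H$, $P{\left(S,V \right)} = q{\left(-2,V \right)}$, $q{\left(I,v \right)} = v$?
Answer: $\frac{7318732}{63} \approx 1.1617 \cdot 10^{5}$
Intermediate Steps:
$P{\left(S,V \right)} = V$
$r = \frac{1}{9}$ ($r = \frac{1}{-9 + 18} = \frac{1}{9} \approx 0.11111$)
$d{\left(h,Z \right)} = \frac{22}{63}$ ($d{\left(h,Z \right)} = - \frac{\left(-22\right) \frac{1}{9}}{7} = \left(- \frac{1}{7}\right) \left(- \frac{22}{9}\right) = \frac{22}{63}$)
$d{\left(301,\sqrt{\left(\left(100 - 108\right) - 36\right) + P{\left(12,5 \right)}} \right)} + 116170 = \frac{22}{63} + 116170 = \frac{7318732}{63}$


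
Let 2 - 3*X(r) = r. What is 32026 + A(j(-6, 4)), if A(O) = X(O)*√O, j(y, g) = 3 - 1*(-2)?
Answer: 32026 - √5 ≈ 32024.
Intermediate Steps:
j(y, g) = 5 (j(y, g) = 3 + 2 = 5)
X(r) = ⅔ - r/3
A(O) = √O*(⅔ - O/3) (A(O) = (⅔ - O/3)*√O = √O*(⅔ - O/3))
32026 + A(j(-6, 4)) = 32026 + √5*(2 - 1*5)/3 = 32026 + √5*(2 - 5)/3 = 32026 + (⅓)*√5*(-3) = 32026 - √5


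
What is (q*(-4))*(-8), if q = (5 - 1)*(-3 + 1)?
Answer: -256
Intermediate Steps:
q = -8 (q = 4*(-2) = -8)
(q*(-4))*(-8) = -8*(-4)*(-8) = 32*(-8) = -256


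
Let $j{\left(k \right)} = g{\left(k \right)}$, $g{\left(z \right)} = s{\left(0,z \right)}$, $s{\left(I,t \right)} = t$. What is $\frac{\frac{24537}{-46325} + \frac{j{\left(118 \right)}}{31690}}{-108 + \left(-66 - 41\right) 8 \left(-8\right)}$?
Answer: $- \frac{38605559}{494729227250} \approx -7.8034 \cdot 10^{-5}$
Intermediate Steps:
$g{\left(z \right)} = z$
$j{\left(k \right)} = k$
$\frac{\frac{24537}{-46325} + \frac{j{\left(118 \right)}}{31690}}{-108 + \left(-66 - 41\right) 8 \left(-8\right)} = \frac{\frac{24537}{-46325} + \frac{118}{31690}}{-108 + \left(-66 - 41\right) 8 \left(-8\right)} = \frac{24537 \left(- \frac{1}{46325}\right) + 118 \cdot \frac{1}{31690}}{-108 - -6848} = \frac{- \frac{24537}{46325} + \frac{59}{15845}}{-108 + 6848} = - \frac{77211118}{146803925 \cdot 6740} = \left(- \frac{77211118}{146803925}\right) \frac{1}{6740} = - \frac{38605559}{494729227250}$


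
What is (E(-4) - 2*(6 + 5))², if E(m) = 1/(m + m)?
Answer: 31329/64 ≈ 489.52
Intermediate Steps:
E(m) = 1/(2*m)
(E(-4) - 2*(6 + 5))² = ((½)/(-4) - 2*(6 + 5))² = ((½)*(-¼) - 2*11)² = (-⅛ - 22)² = (-177/8)² = 31329/64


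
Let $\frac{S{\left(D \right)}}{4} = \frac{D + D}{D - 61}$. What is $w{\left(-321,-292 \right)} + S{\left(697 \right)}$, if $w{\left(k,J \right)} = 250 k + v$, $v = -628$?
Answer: $- \frac{12858208}{159} \approx -80869.0$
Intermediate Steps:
$S{\left(D \right)} = \frac{8 D}{-61 + D}$ ($S{\left(D \right)} = 4 \frac{D + D}{D - 61} = 4 \frac{2 D}{-61 + D} = \frac{8 D}{-61 + D}$)
$w{\left(k,J \right)} = -628 + 250 k$ ($w{\left(k,J \right)} = 250 k - 628 = -628 + 250 k$)
$w{\left(-321,-292 \right)} + S{\left(697 \right)} = \left(-628 + 250 \left(-321\right)\right) + 8 \cdot 697 \frac{1}{-61 + 697} = \left(-628 - 80250\right) + 8 \cdot 697 \cdot \frac{1}{636} = -80878 + 8 \cdot 697 \cdot \frac{1}{636} = -80878 + \frac{1394}{159} = - \frac{12858208}{159}$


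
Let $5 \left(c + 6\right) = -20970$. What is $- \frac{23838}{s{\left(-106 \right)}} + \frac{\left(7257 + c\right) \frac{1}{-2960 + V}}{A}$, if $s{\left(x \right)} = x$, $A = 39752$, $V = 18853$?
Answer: $\frac{7530168532605}{33484262408} \approx 224.89$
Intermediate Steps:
$c = -4200$ ($c = -6 + \frac{1}{5} \left(-20970\right) = -6 - 4194 = -4200$)
$- \frac{23838}{s{\left(-106 \right)}} + \frac{\left(7257 + c\right) \frac{1}{-2960 + V}}{A} = - \frac{23838}{-106} + \frac{\left(7257 - 4200\right) \frac{1}{-2960 + 18853}}{39752} = \left(-23838\right) \left(- \frac{1}{106}\right) + \frac{3057}{15893} \cdot \frac{1}{39752} = \frac{11919}{53} + 3057 \cdot \frac{1}{15893} \cdot \frac{1}{39752} = \frac{11919}{53} + \frac{3057}{15893} \cdot \frac{1}{39752} = \frac{11919}{53} + \frac{3057}{631778536} = \frac{7530168532605}{33484262408}$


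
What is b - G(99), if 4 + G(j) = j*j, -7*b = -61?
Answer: -68518/7 ≈ -9788.3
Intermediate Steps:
b = 61/7 (b = -⅐*(-61) = 61/7 ≈ 8.7143)
G(j) = -4 + j² (G(j) = -4 + j*j = -4 + j²)
b - G(99) = 61/7 - (-4 + 99²) = 61/7 - (-4 + 9801) = 61/7 - 1*9797 = 61/7 - 9797 = -68518/7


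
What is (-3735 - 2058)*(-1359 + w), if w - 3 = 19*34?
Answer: 4113030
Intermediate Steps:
w = 649 (w = 3 + 19*34 = 3 + 646 = 649)
(-3735 - 2058)*(-1359 + w) = (-3735 - 2058)*(-1359 + 649) = -5793*(-710) = 4113030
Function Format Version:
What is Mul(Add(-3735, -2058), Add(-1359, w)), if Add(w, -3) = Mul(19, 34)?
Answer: 4113030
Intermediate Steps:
w = 649 (w = Add(3, Mul(19, 34)) = Add(3, 646) = 649)
Mul(Add(-3735, -2058), Add(-1359, w)) = Mul(Add(-3735, -2058), Add(-1359, 649)) = Mul(-5793, -710) = 4113030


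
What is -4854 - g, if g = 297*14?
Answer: -9012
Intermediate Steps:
g = 4158
-4854 - g = -4854 - 1*4158 = -4854 - 4158 = -9012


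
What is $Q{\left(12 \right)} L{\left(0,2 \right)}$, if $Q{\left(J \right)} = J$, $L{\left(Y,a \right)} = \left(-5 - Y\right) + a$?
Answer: $-36$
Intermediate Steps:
$L{\left(Y,a \right)} = -5 + a - Y$
$Q{\left(12 \right)} L{\left(0,2 \right)} = 12 \left(-5 + 2 - 0\right) = 12 \left(-5 + 2 + 0\right) = 12 \left(-3\right) = -36$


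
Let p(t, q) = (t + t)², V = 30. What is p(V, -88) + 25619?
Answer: 29219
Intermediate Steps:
p(t, q) = 4*t² (p(t, q) = (2*t)² = 4*t²)
p(V, -88) + 25619 = 4*30² + 25619 = 4*900 + 25619 = 3600 + 25619 = 29219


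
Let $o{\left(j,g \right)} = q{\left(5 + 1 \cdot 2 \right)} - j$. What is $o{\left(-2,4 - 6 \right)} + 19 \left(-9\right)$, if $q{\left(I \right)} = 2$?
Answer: $-167$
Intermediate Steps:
$o{\left(j,g \right)} = 2 - j$
$o{\left(-2,4 - 6 \right)} + 19 \left(-9\right) = \left(2 - -2\right) + 19 \left(-9\right) = \left(2 + 2\right) - 171 = 4 - 171 = -167$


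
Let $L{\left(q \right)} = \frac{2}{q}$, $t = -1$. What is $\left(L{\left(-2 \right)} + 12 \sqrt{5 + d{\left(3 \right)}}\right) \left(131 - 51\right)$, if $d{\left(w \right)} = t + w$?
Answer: $-80 + 960 \sqrt{7} \approx 2459.9$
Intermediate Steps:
$d{\left(w \right)} = -1 + w$
$\left(L{\left(-2 \right)} + 12 \sqrt{5 + d{\left(3 \right)}}\right) \left(131 - 51\right) = \left(\frac{2}{-2} + 12 \sqrt{5 + \left(-1 + 3\right)}\right) \left(131 - 51\right) = \left(2 \left(- \frac{1}{2}\right) + 12 \sqrt{5 + 2}\right) 80 = \left(-1 + 12 \sqrt{7}\right) 80 = -80 + 960 \sqrt{7}$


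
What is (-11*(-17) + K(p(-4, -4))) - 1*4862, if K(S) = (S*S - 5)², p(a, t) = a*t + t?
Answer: 14646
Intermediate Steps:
p(a, t) = t + a*t
K(S) = (-5 + S²)² (K(S) = (S² - 5)² = (-5 + S²)²)
(-11*(-17) + K(p(-4, -4))) - 1*4862 = (-11*(-17) + (-5 + (-4*(1 - 4))²)²) - 1*4862 = (187 + (-5 + (-4*(-3))²)²) - 4862 = (187 + (-5 + 12²)²) - 4862 = (187 + (-5 + 144)²) - 4862 = (187 + 139²) - 4862 = (187 + 19321) - 4862 = 19508 - 4862 = 14646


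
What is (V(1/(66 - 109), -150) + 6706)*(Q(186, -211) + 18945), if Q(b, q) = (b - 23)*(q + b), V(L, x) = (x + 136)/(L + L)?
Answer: 104194090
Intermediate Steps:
V(L, x) = (136 + x)/(2*L) (V(L, x) = (136 + x)/((2*L)) = (136 + x)*(1/(2*L)) = (136 + x)/(2*L))
Q(b, q) = (-23 + b)*(b + q)
(V(1/(66 - 109), -150) + 6706)*(Q(186, -211) + 18945) = ((136 - 150)/(2*(1/(66 - 109))) + 6706)*((186² - 23*186 - 23*(-211) + 186*(-211)) + 18945) = ((½)*(-14)/1/(-43) + 6706)*((34596 - 4278 + 4853 - 39246) + 18945) = ((½)*(-14)/(-1/43) + 6706)*(-4075 + 18945) = ((½)*(-43)*(-14) + 6706)*14870 = (301 + 6706)*14870 = 7007*14870 = 104194090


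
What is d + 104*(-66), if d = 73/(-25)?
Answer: -171673/25 ≈ -6866.9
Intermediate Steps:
d = -73/25 (d = 73*(-1/25) = -73/25 ≈ -2.9200)
d + 104*(-66) = -73/25 + 104*(-66) = -73/25 - 6864 = -171673/25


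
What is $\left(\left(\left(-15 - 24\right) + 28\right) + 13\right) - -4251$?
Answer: $4253$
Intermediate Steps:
$\left(\left(\left(-15 - 24\right) + 28\right) + 13\right) - -4251 = \left(\left(-39 + 28\right) + 13\right) + 4251 = \left(-11 + 13\right) + 4251 = 2 + 4251 = 4253$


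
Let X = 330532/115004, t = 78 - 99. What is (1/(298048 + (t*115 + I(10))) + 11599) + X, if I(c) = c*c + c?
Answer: 98649656371877/8502906993 ≈ 11602.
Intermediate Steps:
I(c) = c + c**2 (I(c) = c**2 + c = c + c**2)
t = -21
X = 82633/28751 (X = 330532*(1/115004) = 82633/28751 ≈ 2.8741)
(1/(298048 + (t*115 + I(10))) + 11599) + X = (1/(298048 + (-21*115 + 10*(1 + 10))) + 11599) + 82633/28751 = (1/(298048 + (-2415 + 10*11)) + 11599) + 82633/28751 = (1/(298048 + (-2415 + 110)) + 11599) + 82633/28751 = (1/(298048 - 2305) + 11599) + 82633/28751 = (1/295743 + 11599) + 82633/28751 = 3430323058/295743 + 82633/28751 = 98649656371877/8502906993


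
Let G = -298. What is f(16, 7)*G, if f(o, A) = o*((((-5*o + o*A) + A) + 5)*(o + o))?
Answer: -6713344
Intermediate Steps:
f(o, A) = 2*o²*(5 + A - 5*o + A*o) (f(o, A) = o*((((-5*o + A*o) + A) + 5)*(2*o)) = o*(((A - 5*o + A*o) + 5)*(2*o)) = o*((5 + A - 5*o + A*o)*(2*o)) = o*(2*o*(5 + A - 5*o + A*o)) = 2*o²*(5 + A - 5*o + A*o))
f(16, 7)*G = (2*16²*(5 + 7 - 5*16 + 7*16))*(-298) = (2*256*(5 + 7 - 80 + 112))*(-298) = (2*256*44)*(-298) = 22528*(-298) = -6713344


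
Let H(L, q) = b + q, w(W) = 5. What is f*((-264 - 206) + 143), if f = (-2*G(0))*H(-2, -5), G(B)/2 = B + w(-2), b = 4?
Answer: -6540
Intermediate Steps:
H(L, q) = 4 + q
G(B) = 10 + 2*B (G(B) = 2*(B + 5) = 2*(5 + B) = 10 + 2*B)
f = 20 (f = (-2*(10 + 2*0))*(4 - 5) = -2*(10 + 0)*(-1) = -2*10*(-1) = -20*(-1) = 20)
f*((-264 - 206) + 143) = 20*((-264 - 206) + 143) = 20*(-470 + 143) = 20*(-327) = -6540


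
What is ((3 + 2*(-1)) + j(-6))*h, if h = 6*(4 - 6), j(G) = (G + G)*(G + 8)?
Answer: 276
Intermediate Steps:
j(G) = 2*G*(8 + G) (j(G) = (2*G)*(8 + G) = 2*G*(8 + G))
h = -12 (h = 6*(-2) = -12)
((3 + 2*(-1)) + j(-6))*h = ((3 + 2*(-1)) + 2*(-6)*(8 - 6))*(-12) = ((3 - 2) + 2*(-6)*2)*(-12) = (1 - 24)*(-12) = -23*(-12) = 276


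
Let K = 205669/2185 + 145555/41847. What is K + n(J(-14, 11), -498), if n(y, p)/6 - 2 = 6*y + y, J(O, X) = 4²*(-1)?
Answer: -51422890382/91435695 ≈ -562.39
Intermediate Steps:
J(O, X) = -16 (J(O, X) = 16*(-1) = -16)
n(y, p) = 12 + 42*y (n(y, p) = 12 + 6*(6*y + y) = 12 + 6*(7*y) = 12 + 42*y)
K = 8924668318/91435695 (K = 205669*(1/2185) + 145555*(1/41847) = 205669/2185 + 145555/41847 = 8924668318/91435695 ≈ 97.606)
K + n(J(-14, 11), -498) = 8924668318/91435695 + (12 + 42*(-16)) = 8924668318/91435695 + (12 - 672) = 8924668318/91435695 - 660 = -51422890382/91435695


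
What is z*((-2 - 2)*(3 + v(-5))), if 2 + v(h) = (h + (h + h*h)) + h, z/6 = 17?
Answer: -4488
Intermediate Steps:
z = 102 (z = 6*17 = 102)
v(h) = -2 + h² + 3*h (v(h) = -2 + ((h + (h + h*h)) + h) = -2 + ((h + (h + h²)) + h) = -2 + ((h² + 2*h) + h) = -2 + (h² + 3*h) = -2 + h² + 3*h)
z*((-2 - 2)*(3 + v(-5))) = 102*((-2 - 2)*(3 + (-2 + (-5)² + 3*(-5)))) = 102*(-4*(3 + (-2 + 25 - 15))) = 102*(-4*(3 + 8)) = 102*(-4*11) = 102*(-44) = -4488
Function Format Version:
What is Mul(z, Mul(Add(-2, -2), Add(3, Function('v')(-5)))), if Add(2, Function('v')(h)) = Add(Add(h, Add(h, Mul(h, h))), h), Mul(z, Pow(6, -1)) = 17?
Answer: -4488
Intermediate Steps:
z = 102 (z = Mul(6, 17) = 102)
Function('v')(h) = Add(-2, Pow(h, 2), Mul(3, h)) (Function('v')(h) = Add(-2, Add(Add(h, Add(h, Mul(h, h))), h)) = Add(-2, Add(Add(h, Add(h, Pow(h, 2))), h)) = Add(-2, Add(Add(Pow(h, 2), Mul(2, h)), h)) = Add(-2, Add(Pow(h, 2), Mul(3, h))) = Add(-2, Pow(h, 2), Mul(3, h)))
Mul(z, Mul(Add(-2, -2), Add(3, Function('v')(-5)))) = Mul(102, Mul(Add(-2, -2), Add(3, Add(-2, Pow(-5, 2), Mul(3, -5))))) = Mul(102, Mul(-4, Add(3, Add(-2, 25, -15)))) = Mul(102, Mul(-4, Add(3, 8))) = Mul(102, Mul(-4, 11)) = Mul(102, -44) = -4488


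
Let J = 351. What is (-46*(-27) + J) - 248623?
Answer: -247030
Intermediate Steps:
(-46*(-27) + J) - 248623 = (-46*(-27) + 351) - 248623 = (1242 + 351) - 248623 = 1593 - 248623 = -247030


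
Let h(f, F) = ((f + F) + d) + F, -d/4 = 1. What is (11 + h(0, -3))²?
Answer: 1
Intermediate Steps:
d = -4 (d = -4*1 = -4)
h(f, F) = -4 + f + 2*F (h(f, F) = ((f + F) - 4) + F = ((F + f) - 4) + F = (-4 + F + f) + F = -4 + f + 2*F)
(11 + h(0, -3))² = (11 + (-4 + 0 + 2*(-3)))² = (11 + (-4 + 0 - 6))² = (11 - 10)² = 1² = 1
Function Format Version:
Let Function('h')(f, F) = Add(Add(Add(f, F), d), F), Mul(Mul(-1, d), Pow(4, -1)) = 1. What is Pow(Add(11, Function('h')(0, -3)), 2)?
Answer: 1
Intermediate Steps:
d = -4 (d = Mul(-4, 1) = -4)
Function('h')(f, F) = Add(-4, f, Mul(2, F)) (Function('h')(f, F) = Add(Add(Add(f, F), -4), F) = Add(Add(Add(F, f), -4), F) = Add(Add(-4, F, f), F) = Add(-4, f, Mul(2, F)))
Pow(Add(11, Function('h')(0, -3)), 2) = Pow(Add(11, Add(-4, 0, Mul(2, -3))), 2) = Pow(Add(11, Add(-4, 0, -6)), 2) = Pow(Add(11, -10), 2) = Pow(1, 2) = 1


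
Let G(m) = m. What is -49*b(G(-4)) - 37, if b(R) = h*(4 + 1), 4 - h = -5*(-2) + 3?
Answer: 2168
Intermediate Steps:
h = -9 (h = 4 - (-5*(-2) + 3) = 4 - (10 + 3) = 4 - 1*13 = 4 - 13 = -9)
b(R) = -45 (b(R) = -9*(4 + 1) = -9*5 = -45)
-49*b(G(-4)) - 37 = -49*(-45) - 37 = 2205 - 37 = 2168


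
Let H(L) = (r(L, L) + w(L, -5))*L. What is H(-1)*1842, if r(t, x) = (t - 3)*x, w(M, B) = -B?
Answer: -16578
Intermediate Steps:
r(t, x) = x*(-3 + t) (r(t, x) = (-3 + t)*x = x*(-3 + t))
H(L) = L*(5 + L*(-3 + L)) (H(L) = (L*(-3 + L) - 1*(-5))*L = (L*(-3 + L) + 5)*L = (5 + L*(-3 + L))*L = L*(5 + L*(-3 + L)))
H(-1)*1842 = -(5 - (-3 - 1))*1842 = -(5 - 1*(-4))*1842 = -(5 + 4)*1842 = -1*9*1842 = -9*1842 = -16578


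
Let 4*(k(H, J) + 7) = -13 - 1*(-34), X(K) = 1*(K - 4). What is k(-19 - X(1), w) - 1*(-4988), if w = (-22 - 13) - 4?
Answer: 19945/4 ≈ 4986.3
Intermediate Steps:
X(K) = -4 + K (X(K) = 1*(-4 + K) = -4 + K)
w = -39 (w = -35 - 4 = -39)
k(H, J) = -7/4 (k(H, J) = -7 + (-13 - 1*(-34))/4 = -7 + (-13 + 34)/4 = -7 + (¼)*21 = -7 + 21/4 = -7/4)
k(-19 - X(1), w) - 1*(-4988) = -7/4 - 1*(-4988) = -7/4 + 4988 = 19945/4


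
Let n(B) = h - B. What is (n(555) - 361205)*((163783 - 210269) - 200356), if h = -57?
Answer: 89311631914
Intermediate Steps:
n(B) = -57 - B
(n(555) - 361205)*((163783 - 210269) - 200356) = ((-57 - 1*555) - 361205)*((163783 - 210269) - 200356) = ((-57 - 555) - 361205)*(-46486 - 200356) = (-612 - 361205)*(-246842) = -361817*(-246842) = 89311631914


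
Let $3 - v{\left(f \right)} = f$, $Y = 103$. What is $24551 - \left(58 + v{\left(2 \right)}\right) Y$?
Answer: $18474$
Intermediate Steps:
$v{\left(f \right)} = 3 - f$
$24551 - \left(58 + v{\left(2 \right)}\right) Y = 24551 - \left(58 + \left(3 - 2\right)\right) 103 = 24551 - \left(58 + 1\right) 103 = 24551 - 59 \cdot 103 = 24551 - 6077 = 18474$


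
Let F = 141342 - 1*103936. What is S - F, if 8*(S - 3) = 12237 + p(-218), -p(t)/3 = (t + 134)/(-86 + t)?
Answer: -21811075/608 ≈ -35874.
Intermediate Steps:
p(t) = -3*(134 + t)/(-86 + t) (p(t) = -3*(t + 134)/(-86 + t) = -3*(134 + t)/(-86 + t))
F = 37406 (F = 141342 - 103936 = 37406)
S = 931773/608 (S = 3 + (12237 + 3*(-134 - 1*(-218))/(-86 - 218))/8 = 3 + (12237 + 3*(-134 + 218)/(-304))/8 = 3 + (12237 + 3*(-1/304)*84)/8 = 3 + (12237 - 63/76)/8 = 3 + (1/8)*(929949/76) = 3 + 929949/608 = 931773/608 ≈ 1532.5)
S - F = 931773/608 - 1*37406 = 931773/608 - 37406 = -21811075/608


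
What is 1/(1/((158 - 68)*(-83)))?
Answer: -7470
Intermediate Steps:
1/(1/((158 - 68)*(-83))) = 1/(1/(90*(-83))) = 1/(1/(-7470)) = 1/(-1/7470) = -7470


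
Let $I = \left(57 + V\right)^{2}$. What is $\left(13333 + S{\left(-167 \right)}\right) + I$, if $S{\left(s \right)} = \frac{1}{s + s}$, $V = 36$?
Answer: $\frac{7341987}{334} \approx 21982.0$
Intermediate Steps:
$S{\left(s \right)} = \frac{1}{2 s}$
$I = 8649$ ($I = \left(57 + 36\right)^{2} = 93^{2} = 8649$)
$\left(13333 + S{\left(-167 \right)}\right) + I = \left(13333 + \frac{1}{2 \left(-167\right)}\right) + 8649 = \left(13333 + \frac{1}{2} \left(- \frac{1}{167}\right)\right) + 8649 = \left(13333 - \frac{1}{334}\right) + 8649 = \frac{4453221}{334} + 8649 = \frac{7341987}{334}$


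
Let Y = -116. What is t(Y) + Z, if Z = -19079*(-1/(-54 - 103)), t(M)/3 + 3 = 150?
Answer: 50158/157 ≈ 319.48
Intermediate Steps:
t(M) = 441 (t(M) = -9 + 3*150 = -9 + 450 = 441)
Z = -19079/157 (Z = -19079/((-157*(-1))) = -19079/157 ≈ -121.52)
t(Y) + Z = 441 - 19079/157 = 50158/157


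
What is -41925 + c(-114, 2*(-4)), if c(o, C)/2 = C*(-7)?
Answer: -41813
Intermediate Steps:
c(o, C) = -14*C (c(o, C) = 2*(C*(-7)) = 2*(-7*C) = -14*C)
-41925 + c(-114, 2*(-4)) = -41925 - 28*(-4) = -41925 - 14*(-8) = -41925 + 112 = -41813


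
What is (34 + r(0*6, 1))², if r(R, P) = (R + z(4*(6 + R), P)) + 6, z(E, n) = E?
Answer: 4096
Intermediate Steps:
r(R, P) = 30 + 5*R (r(R, P) = (R + 4*(6 + R)) + 6 = (R + (24 + 4*R)) + 6 = (24 + 5*R) + 6 = 30 + 5*R)
(34 + r(0*6, 1))² = (34 + (30 + 5*(0*6)))² = (34 + (30 + 5*0))² = (34 + (30 + 0))² = (34 + 30)² = 64² = 4096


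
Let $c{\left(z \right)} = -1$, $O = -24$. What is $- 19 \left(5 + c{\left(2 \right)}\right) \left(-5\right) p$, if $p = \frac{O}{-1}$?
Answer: $9120$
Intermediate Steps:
$p = 24$ ($p = - \frac{24}{-1} = \left(-24\right) \left(-1\right) = 24$)
$- 19 \left(5 + c{\left(2 \right)}\right) \left(-5\right) p = - 19 \left(5 - 1\right) \left(-5\right) 24 = - 19 \cdot 4 \left(-5\right) 24 = \left(-19\right) \left(-20\right) 24 = 380 \cdot 24 = 9120$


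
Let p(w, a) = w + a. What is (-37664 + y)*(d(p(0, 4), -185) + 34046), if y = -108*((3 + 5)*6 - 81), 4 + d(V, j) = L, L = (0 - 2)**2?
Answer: -1160968600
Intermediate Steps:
p(w, a) = a + w
L = 4 (L = (-2)**2 = 4)
d(V, j) = 0 (d(V, j) = -4 + 4 = 0)
y = 3564 (y = -108*(8*6 - 81) = -108*(48 - 81) = -108*(-33) = 3564)
(-37664 + y)*(d(p(0, 4), -185) + 34046) = (-37664 + 3564)*(0 + 34046) = -34100*34046 = -1160968600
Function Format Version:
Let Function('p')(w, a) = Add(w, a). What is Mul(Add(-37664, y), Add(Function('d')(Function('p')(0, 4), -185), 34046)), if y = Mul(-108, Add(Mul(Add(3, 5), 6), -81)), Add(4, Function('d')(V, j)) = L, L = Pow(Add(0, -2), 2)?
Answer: -1160968600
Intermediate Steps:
Function('p')(w, a) = Add(a, w)
L = 4 (L = Pow(-2, 2) = 4)
Function('d')(V, j) = 0 (Function('d')(V, j) = Add(-4, 4) = 0)
y = 3564 (y = Mul(-108, Add(Mul(8, 6), -81)) = Mul(-108, Add(48, -81)) = Mul(-108, -33) = 3564)
Mul(Add(-37664, y), Add(Function('d')(Function('p')(0, 4), -185), 34046)) = Mul(Add(-37664, 3564), Add(0, 34046)) = Mul(-34100, 34046) = -1160968600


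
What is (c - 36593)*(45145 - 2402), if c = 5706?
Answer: -1320203041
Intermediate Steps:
(c - 36593)*(45145 - 2402) = (5706 - 36593)*(45145 - 2402) = -30887*42743 = -1320203041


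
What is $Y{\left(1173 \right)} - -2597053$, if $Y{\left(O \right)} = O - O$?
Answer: $2597053$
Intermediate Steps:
$Y{\left(O \right)} = 0$
$Y{\left(1173 \right)} - -2597053 = 0 - -2597053 = 0 + 2597053 = 2597053$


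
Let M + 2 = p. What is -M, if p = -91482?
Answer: 91484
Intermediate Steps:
M = -91484 (M = -2 - 91482 = -91484)
-M = -1*(-91484) = 91484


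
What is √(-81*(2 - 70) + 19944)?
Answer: 6*√707 ≈ 159.54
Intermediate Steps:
√(-81*(2 - 70) + 19944) = √(-81*(-68) + 19944) = √(5508 + 19944) = √25452 = 6*√707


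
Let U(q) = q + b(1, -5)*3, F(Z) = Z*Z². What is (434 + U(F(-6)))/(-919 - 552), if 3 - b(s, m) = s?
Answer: -224/1471 ≈ -0.15228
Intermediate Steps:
b(s, m) = 3 - s
F(Z) = Z³
U(q) = 6 + q (U(q) = q + (3 - 1*1)*3 = q + (3 - 1)*3 = q + 2*3 = q + 6 = 6 + q)
(434 + U(F(-6)))/(-919 - 552) = (434 + (6 + (-6)³))/(-919 - 552) = (434 + (6 - 216))/(-1471) = (434 - 210)*(-1/1471) = 224*(-1/1471) = -224/1471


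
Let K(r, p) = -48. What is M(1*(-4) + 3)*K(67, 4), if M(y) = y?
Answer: 48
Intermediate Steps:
M(1*(-4) + 3)*K(67, 4) = (1*(-4) + 3)*(-48) = (-4 + 3)*(-48) = -1*(-48) = 48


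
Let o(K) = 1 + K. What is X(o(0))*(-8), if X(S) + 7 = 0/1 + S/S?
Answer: 48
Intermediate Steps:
X(S) = -6 (X(S) = -7 + (0/1 + S/S) = -7 + (0*1 + 1) = -7 + (0 + 1) = -7 + 1 = -6)
X(o(0))*(-8) = -6*(-8) = 48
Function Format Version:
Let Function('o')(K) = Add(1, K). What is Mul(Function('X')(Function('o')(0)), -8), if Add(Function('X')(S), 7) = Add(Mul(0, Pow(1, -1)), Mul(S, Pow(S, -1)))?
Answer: 48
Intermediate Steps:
Function('X')(S) = -6 (Function('X')(S) = Add(-7, Add(Mul(0, Pow(1, -1)), Mul(S, Pow(S, -1)))) = Add(-7, Add(Mul(0, 1), 1)) = Add(-7, Add(0, 1)) = Add(-7, 1) = -6)
Mul(Function('X')(Function('o')(0)), -8) = Mul(-6, -8) = 48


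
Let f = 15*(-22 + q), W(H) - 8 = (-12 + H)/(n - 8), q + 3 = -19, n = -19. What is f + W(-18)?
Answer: -5858/9 ≈ -650.89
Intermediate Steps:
q = -22 (q = -3 - 19 = -22)
W(H) = 76/9 - H/27 (W(H) = 8 + (-12 + H)/(-19 - 8) = 8 + (-12 + H)/(-27) = 8 + (-12 + H)*(-1/27) = 8 + (4/9 - H/27) = 76/9 - H/27)
f = -660 (f = 15*(-22 - 22) = 15*(-44) = -660)
f + W(-18) = -660 + (76/9 - 1/27*(-18)) = -660 + (76/9 + ⅔) = -660 + 82/9 = -5858/9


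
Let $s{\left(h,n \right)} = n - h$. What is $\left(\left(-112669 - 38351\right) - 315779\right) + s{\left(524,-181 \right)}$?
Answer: $-467504$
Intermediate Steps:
$\left(\left(-112669 - 38351\right) - 315779\right) + s{\left(524,-181 \right)} = \left(\left(-112669 - 38351\right) - 315779\right) - 705 = \left(-151020 - 315779\right) - 705 = -466799 - 705 = -467504$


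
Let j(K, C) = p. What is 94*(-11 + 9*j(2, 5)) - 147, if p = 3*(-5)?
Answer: -13871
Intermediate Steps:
p = -15
j(K, C) = -15
94*(-11 + 9*j(2, 5)) - 147 = 94*(-11 + 9*(-15)) - 147 = 94*(-11 - 135) - 147 = 94*(-146) - 147 = -13724 - 147 = -13871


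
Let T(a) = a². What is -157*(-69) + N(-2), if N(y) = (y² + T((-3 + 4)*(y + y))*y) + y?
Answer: 10803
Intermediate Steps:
N(y) = y + y² + 4*y³ (N(y) = (y² + ((-3 + 4)*(y + y))²*y) + y = (y² + (1*(2*y))²*y) + y = (y² + (2*y)²*y) + y = (y² + (4*y²)*y) + y = (y² + 4*y³) + y = y + y² + 4*y³)
-157*(-69) + N(-2) = -157*(-69) - 2*(1 - 2 + 4*(-2)²) = 10833 - 2*(1 - 2 + 4*4) = 10833 - 2*(1 - 2 + 16) = 10833 - 2*15 = 10833 - 30 = 10803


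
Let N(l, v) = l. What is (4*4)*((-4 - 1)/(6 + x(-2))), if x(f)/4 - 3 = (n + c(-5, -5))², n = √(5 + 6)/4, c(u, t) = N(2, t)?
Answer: -47040/18793 + 5120*√11/18793 ≈ -1.5995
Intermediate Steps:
c(u, t) = 2
n = √11/4 (n = √11*(¼) = √11/4 ≈ 0.82916)
x(f) = 12 + 4*(2 + √11/4)² (x(f) = 12 + 4*(√11/4 + 2)² = 12 + 4*(2 + √11/4)²)
(4*4)*((-4 - 1)/(6 + x(-2))) = (4*4)*((-4 - 1)/(6 + (123/4 + 4*√11))) = 16*(-5/(147/4 + 4*√11)) = -80/(147/4 + 4*√11)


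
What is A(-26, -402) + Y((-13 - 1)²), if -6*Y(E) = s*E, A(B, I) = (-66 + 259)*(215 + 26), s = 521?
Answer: 88481/3 ≈ 29494.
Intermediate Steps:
A(B, I) = 46513 (A(B, I) = 193*241 = 46513)
Y(E) = -521*E/6
A(-26, -402) + Y((-13 - 1)²) = 46513 - 521*(-13 - 1)²/6 = 46513 - 521/6*(-14)² = 46513 - 521/6*196 = 46513 - 51058/3 = 88481/3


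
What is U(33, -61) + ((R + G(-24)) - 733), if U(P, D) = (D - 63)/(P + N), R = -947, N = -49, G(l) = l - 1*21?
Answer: -6869/4 ≈ -1717.3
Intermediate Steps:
G(l) = -21 + l (G(l) = l - 21 = -21 + l)
U(P, D) = (-63 + D)/(-49 + P) (U(P, D) = (D - 63)/(P - 49) = (-63 + D)/(-49 + P))
U(33, -61) + ((R + G(-24)) - 733) = (-63 - 61)/(-49 + 33) + ((-947 + (-21 - 24)) - 733) = -124/(-16) + ((-947 - 45) - 733) = -1/16*(-124) + (-992 - 733) = 31/4 - 1725 = -6869/4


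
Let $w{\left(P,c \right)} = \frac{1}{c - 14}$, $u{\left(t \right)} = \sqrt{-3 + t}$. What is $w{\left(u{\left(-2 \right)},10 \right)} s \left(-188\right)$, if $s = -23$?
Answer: $-1081$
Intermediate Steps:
$w{\left(P,c \right)} = \frac{1}{-14 + c}$
$w{\left(u{\left(-2 \right)},10 \right)} s \left(-188\right) = \frac{1}{-14 + 10} \left(-23\right) \left(-188\right) = \frac{1}{-4} \left(-23\right) \left(-188\right) = \left(- \frac{1}{4}\right) \left(-23\right) \left(-188\right) = \frac{23}{4} \left(-188\right) = -1081$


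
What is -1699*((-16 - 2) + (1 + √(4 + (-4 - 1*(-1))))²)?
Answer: 23786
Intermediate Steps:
-1699*((-16 - 2) + (1 + √(4 + (-4 - 1*(-1))))²) = -1699*(-18 + (1 + √(4 + (-4 + 1)))²) = -1699*(-18 + (1 + √(4 - 3))²) = -1699*(-18 + (1 + √1)²) = -1699*(-18 + (1 + 1)²) = -1699*(-18 + 2²) = -1699*(-18 + 4) = -1699*(-14) = 23786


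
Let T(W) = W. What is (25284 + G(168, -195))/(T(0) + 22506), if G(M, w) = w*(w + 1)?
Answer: 10519/3751 ≈ 2.8043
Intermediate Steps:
G(M, w) = w*(1 + w)
(25284 + G(168, -195))/(T(0) + 22506) = (25284 - 195*(1 - 195))/(0 + 22506) = (25284 - 195*(-194))/22506 = (25284 + 37830)*(1/22506) = 63114*(1/22506) = 10519/3751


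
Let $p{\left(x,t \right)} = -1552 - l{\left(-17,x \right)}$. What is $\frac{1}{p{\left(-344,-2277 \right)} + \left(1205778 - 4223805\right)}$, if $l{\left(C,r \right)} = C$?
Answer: $- \frac{1}{3019562} \approx -3.3117 \cdot 10^{-7}$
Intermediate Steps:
$p{\left(x,t \right)} = -1535$ ($p{\left(x,t \right)} = -1552 - -17 = -1552 + 17 = -1535$)
$\frac{1}{p{\left(-344,-2277 \right)} + \left(1205778 - 4223805\right)} = \frac{1}{-1535 + \left(1205778 - 4223805\right)} = \frac{1}{-1535 - 3018027} = \frac{1}{-3019562} = - \frac{1}{3019562}$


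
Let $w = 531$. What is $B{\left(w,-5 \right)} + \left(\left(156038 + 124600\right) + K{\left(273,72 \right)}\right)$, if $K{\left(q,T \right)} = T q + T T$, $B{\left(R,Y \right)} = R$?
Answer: $306009$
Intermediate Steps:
$K{\left(q,T \right)} = T^{2} + T q$ ($K{\left(q,T \right)} = T q + T^{2} = T^{2} + T q$)
$B{\left(w,-5 \right)} + \left(\left(156038 + 124600\right) + K{\left(273,72 \right)}\right) = 531 + \left(\left(156038 + 124600\right) + 72 \left(72 + 273\right)\right) = 531 + \left(280638 + 72 \cdot 345\right) = 531 + \left(280638 + 24840\right) = 531 + 305478 = 306009$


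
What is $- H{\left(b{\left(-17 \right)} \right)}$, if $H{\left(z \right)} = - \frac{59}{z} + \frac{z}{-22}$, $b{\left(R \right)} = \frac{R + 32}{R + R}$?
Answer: $- \frac{1500713}{11220} \approx -133.75$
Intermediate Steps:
$b{\left(R \right)} = \frac{32 + R}{2 R}$
$H{\left(z \right)} = - \frac{59}{z} - \frac{z}{22}$ ($H{\left(z \right)} = - \frac{59}{z} + z \left(- \frac{1}{22}\right) = - \frac{59}{z} - \frac{z}{22}$)
$- H{\left(b{\left(-17 \right)} \right)} = - (- \frac{59}{\frac{1}{2} \frac{1}{-17} \left(32 - 17\right)} - \frac{\frac{1}{2} \frac{1}{-17} \left(32 - 17\right)}{22}) = - (- \frac{59}{\frac{1}{2} \left(- \frac{1}{17}\right) 15} - \frac{\frac{1}{2} \left(- \frac{1}{17}\right) 15}{22}) = - (- \frac{59}{- \frac{15}{34}} - - \frac{15}{748}) = - (\left(-59\right) \left(- \frac{34}{15}\right) + \frac{15}{748}) = - (\frac{2006}{15} + \frac{15}{748}) = \left(-1\right) \frac{1500713}{11220} = - \frac{1500713}{11220}$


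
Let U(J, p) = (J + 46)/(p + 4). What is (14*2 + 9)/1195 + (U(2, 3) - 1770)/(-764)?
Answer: 7473283/3195430 ≈ 2.3387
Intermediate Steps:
U(J, p) = (46 + J)/(4 + p)
(14*2 + 9)/1195 + (U(2, 3) - 1770)/(-764) = (14*2 + 9)/1195 + ((46 + 2)/(4 + 3) - 1770)/(-764) = (28 + 9)*(1/1195) + (48/7 - 1770)*(-1/764) = 37*(1/1195) + ((1/7)*48 - 1770)*(-1/764) = 37/1195 + (48/7 - 1770)*(-1/764) = 37/1195 - 12342/7*(-1/764) = 37/1195 + 6171/2674 = 7473283/3195430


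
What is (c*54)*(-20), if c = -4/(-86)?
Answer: -2160/43 ≈ -50.233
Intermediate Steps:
c = 2/43 (c = -4*(-1/86) = 2/43 ≈ 0.046512)
(c*54)*(-20) = ((2/43)*54)*(-20) = (108/43)*(-20) = -2160/43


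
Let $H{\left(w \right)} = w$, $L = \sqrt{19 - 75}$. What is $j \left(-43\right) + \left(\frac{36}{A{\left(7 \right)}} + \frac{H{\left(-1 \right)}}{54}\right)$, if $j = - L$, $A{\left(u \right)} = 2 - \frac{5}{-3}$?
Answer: $\frac{5821}{594} + 86 i \sqrt{14} \approx 9.7997 + 321.78 i$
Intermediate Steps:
$A{\left(u \right)} = \frac{11}{3}$ ($A{\left(u \right)} = 2 - - \frac{5}{3} = 2 + \frac{5}{3} = \frac{11}{3}$)
$L = 2 i \sqrt{14}$ ($L = \sqrt{-56} = 2 i \sqrt{14} \approx 7.4833 i$)
$j = - 2 i \sqrt{14} \approx - 7.4833 i$
$j \left(-43\right) + \left(\frac{36}{A{\left(7 \right)}} + \frac{H{\left(-1 \right)}}{54}\right) = - 2 i \sqrt{14} \left(-43\right) + \left(\frac{36}{\frac{11}{3}} - \frac{1}{54}\right) = 86 i \sqrt{14} + \left(36 \cdot \frac{3}{11} - \frac{1}{54}\right) = 86 i \sqrt{14} + \left(\frac{108}{11} - \frac{1}{54}\right) = 86 i \sqrt{14} + \frac{5821}{594} = \frac{5821}{594} + 86 i \sqrt{14}$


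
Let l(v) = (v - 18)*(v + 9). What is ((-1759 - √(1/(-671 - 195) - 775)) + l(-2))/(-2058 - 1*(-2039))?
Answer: 1899/19 + I*√581216766/16454 ≈ 99.947 + 1.4652*I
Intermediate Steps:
l(v) = (-18 + v)*(9 + v)
((-1759 - √(1/(-671 - 195) - 775)) + l(-2))/(-2058 - 1*(-2039)) = ((-1759 - √(1/(-671 - 195) - 775)) + (-162 + (-2)² - 9*(-2)))/(-2058 - 1*(-2039)) = ((-1759 - √(1/(-866) - 775)) + (-162 + 4 + 18))/(-2058 + 2039) = ((-1759 - √(-1/866 - 775)) - 140)/(-19) = ((-1759 - √(-671151/866)) - 140)*(-1/19) = ((-1759 - I*√581216766/866) - 140)*(-1/19) = (-1899 - I*√581216766/866)*(-1/19) = 1899/19 + I*√581216766/16454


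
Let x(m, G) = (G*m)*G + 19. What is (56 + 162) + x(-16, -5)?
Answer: -163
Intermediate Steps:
x(m, G) = 19 + m*G² (x(m, G) = m*G² + 19 = 19 + m*G²)
(56 + 162) + x(-16, -5) = (56 + 162) + (19 - 16*(-5)²) = 218 + (19 - 16*25) = 218 + (19 - 400) = 218 - 381 = -163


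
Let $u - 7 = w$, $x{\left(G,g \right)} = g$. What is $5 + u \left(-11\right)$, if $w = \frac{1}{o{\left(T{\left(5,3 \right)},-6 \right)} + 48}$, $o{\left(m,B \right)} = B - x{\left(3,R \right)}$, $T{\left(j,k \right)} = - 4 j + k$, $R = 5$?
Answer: $- \frac{2675}{37} \approx -72.297$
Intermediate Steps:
$T{\left(j,k \right)} = k - 4 j$
$o{\left(m,B \right)} = -5 + B$ ($o{\left(m,B \right)} = B - 5 = -5 + B$)
$w = \frac{1}{37}$ ($w = \frac{1}{\left(-5 - 6\right) + 48} = \frac{1}{-11 + 48} = \frac{1}{37} \approx 0.027027$)
$u = \frac{260}{37}$ ($u = 7 + \frac{1}{37} = \frac{260}{37} \approx 7.027$)
$5 + u \left(-11\right) = 5 + \frac{260}{37} \left(-11\right) = 5 - \frac{2860}{37} = - \frac{2675}{37}$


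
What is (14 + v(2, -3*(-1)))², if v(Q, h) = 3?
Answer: 289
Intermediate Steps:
(14 + v(2, -3*(-1)))² = (14 + 3)² = 17² = 289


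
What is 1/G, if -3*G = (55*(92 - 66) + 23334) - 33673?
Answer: 3/8909 ≈ 0.00033674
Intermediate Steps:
G = 8909/3 (G = -((55*(92 - 66) + 23334) - 33673)/3 = -((55*26 + 23334) - 33673)/3 = -((1430 + 23334) - 33673)/3 = -(24764 - 33673)/3 = -⅓*(-8909) = 8909/3 ≈ 2969.7)
1/G = 1/(8909/3) = 3/8909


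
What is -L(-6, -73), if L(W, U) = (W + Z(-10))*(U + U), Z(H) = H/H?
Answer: -730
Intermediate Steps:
Z(H) = 1
L(W, U) = 2*U*(1 + W) (L(W, U) = (W + 1)*(U + U) = (1 + W)*(2*U) = 2*U*(1 + W))
-L(-6, -73) = -2*(-73)*(1 - 6) = -2*(-73)*(-5) = -1*730 = -730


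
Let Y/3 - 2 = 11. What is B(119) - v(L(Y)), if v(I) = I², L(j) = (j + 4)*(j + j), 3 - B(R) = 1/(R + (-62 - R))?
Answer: -697457405/62 ≈ -1.1249e+7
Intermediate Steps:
Y = 39 (Y = 6 + 3*11 = 6 + 33 = 39)
B(R) = 187/62 (B(R) = 3 - 1/(R + (-62 - R)) = 3 - 1/(-62) = 3 - 1*(-1/62) = 3 + 1/62 = 187/62)
L(j) = 2*j*(4 + j) (L(j) = (4 + j)*(2*j) = 2*j*(4 + j))
B(119) - v(L(Y)) = 187/62 - (2*39*(4 + 39))² = 187/62 - (2*39*43)² = 187/62 - 1*3354² = 187/62 - 1*11249316 = 187/62 - 11249316 = -697457405/62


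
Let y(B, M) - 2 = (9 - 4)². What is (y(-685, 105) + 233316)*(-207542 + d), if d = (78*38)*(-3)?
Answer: -50503358862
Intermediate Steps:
d = -8892 (d = 2964*(-3) = -8892)
y(B, M) = 27 (y(B, M) = 2 + (9 - 4)² = 2 + 5² = 2 + 25 = 27)
(y(-685, 105) + 233316)*(-207542 + d) = (27 + 233316)*(-207542 - 8892) = 233343*(-216434) = -50503358862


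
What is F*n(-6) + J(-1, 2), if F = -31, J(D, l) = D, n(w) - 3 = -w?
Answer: -280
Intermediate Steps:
n(w) = 3 - w
F*n(-6) + J(-1, 2) = -31*(3 - 1*(-6)) - 1 = -31*(3 + 6) - 1 = -31*9 - 1 = -279 - 1 = -280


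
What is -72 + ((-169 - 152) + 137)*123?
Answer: -22704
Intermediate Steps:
-72 + ((-169 - 152) + 137)*123 = -72 + (-321 + 137)*123 = -72 - 184*123 = -72 - 22632 = -22704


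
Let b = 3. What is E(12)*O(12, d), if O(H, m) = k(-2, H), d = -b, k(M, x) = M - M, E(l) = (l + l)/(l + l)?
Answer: 0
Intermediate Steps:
E(l) = 1 (E(l) = (2*l)/((2*l)) = (2*l)*(1/(2*l)) = 1)
k(M, x) = 0
d = -3 (d = -1*3 = -3)
O(H, m) = 0
E(12)*O(12, d) = 1*0 = 0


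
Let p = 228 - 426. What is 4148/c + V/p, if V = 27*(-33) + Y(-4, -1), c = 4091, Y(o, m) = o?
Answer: 4482749/810018 ≈ 5.5341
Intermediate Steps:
p = -198
V = -895 (V = 27*(-33) - 4 = -891 - 4 = -895)
4148/c + V/p = 4148/4091 - 895/(-198) = 4148*(1/4091) - 895*(-1/198) = 4148/4091 + 895/198 = 4482749/810018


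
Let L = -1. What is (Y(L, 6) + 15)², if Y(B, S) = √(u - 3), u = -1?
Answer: 221 + 60*I ≈ 221.0 + 60.0*I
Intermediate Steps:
Y(B, S) = 2*I (Y(B, S) = √(-1 - 3) = √(-4) = 2*I)
(Y(L, 6) + 15)² = (2*I + 15)² = (15 + 2*I)²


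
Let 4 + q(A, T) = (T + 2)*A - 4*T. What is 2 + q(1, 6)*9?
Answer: -178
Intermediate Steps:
q(A, T) = -4 - 4*T + A*(2 + T) (q(A, T) = -4 + ((T + 2)*A - 4*T) = -4 + ((2 + T)*A - 4*T) = -4 + (A*(2 + T) - 4*T) = -4 + (-4*T + A*(2 + T)) = -4 - 4*T + A*(2 + T))
2 + q(1, 6)*9 = 2 + (-4 - 4*6 + 2*1 + 1*6)*9 = 2 + (-4 - 24 + 2 + 6)*9 = 2 - 20*9 = 2 - 180 = -178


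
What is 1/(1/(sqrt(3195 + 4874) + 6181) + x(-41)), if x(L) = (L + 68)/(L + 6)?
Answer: -36088302215/27833707603 + 1225*sqrt(8069)/27833707603 ≈ -1.2966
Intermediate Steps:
x(L) = (68 + L)/(6 + L)
1/(1/(sqrt(3195 + 4874) + 6181) + x(-41)) = 1/(1/(sqrt(3195 + 4874) + 6181) + (68 - 41)/(6 - 41)) = 1/(1/(sqrt(8069) + 6181) + 27/(-35)) = 1/(1/(6181 + sqrt(8069)) - 1/35*27) = 1/(1/(6181 + sqrt(8069)) - 27/35) = 1/(-27/35 + 1/(6181 + sqrt(8069)))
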